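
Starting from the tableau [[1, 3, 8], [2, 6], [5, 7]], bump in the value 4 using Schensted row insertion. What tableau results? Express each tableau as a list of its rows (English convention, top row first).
[[1, 3, 4], [2, 6, 8], [5, 7]]

In row 1, 4 replaces 8 (the leftmost entry greater than 4); 8 is bumped to row 2. 8 is appended to row 2. The new tableau is [[1, 3, 4], [2, 6, 8], [5, 7]].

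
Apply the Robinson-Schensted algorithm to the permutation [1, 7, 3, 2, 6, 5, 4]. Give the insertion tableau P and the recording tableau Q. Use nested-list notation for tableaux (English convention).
Insert each entry of the permutation into P by Schensted row insertion, recording in Q the position of each new cell.

Insert 1: appended to row 1. P = [[1]].
Insert 7: appended to row 1. P = [[1, 7]].
Insert 3: 3 bumps 7 from row 1; 7 starts row 2. P = [[1, 3], [7]].
Insert 2: 2 bumps 3 from row 1; 3 bumps 7 from row 2; 7 starts row 3. P = [[1, 2], [3], [7]].
Insert 6: appended to row 1. P = [[1, 2, 6], [3], [7]].
Insert 5: 5 bumps 6 from row 1; 6 appends to row 2. P = [[1, 2, 5], [3, 6], [7]].
Insert 4: 4 bumps 5 from row 1; 5 bumps 6 from row 2; 6 bumps 7 from row 3; 7 starts row 4. P = [[1, 2, 4], [3, 5], [6], [7]].

So P = [[1, 2, 4], [3, 5], [6], [7]], Q = [[1, 2, 5], [3, 6], [4], [7]].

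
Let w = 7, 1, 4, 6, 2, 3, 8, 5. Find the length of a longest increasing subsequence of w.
4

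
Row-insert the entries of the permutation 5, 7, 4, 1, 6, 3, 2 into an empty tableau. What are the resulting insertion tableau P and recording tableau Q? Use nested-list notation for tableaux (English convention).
P = [[1, 2], [3, 6], [4, 7], [5]], Q = [[1, 2], [3, 5], [4, 6], [7]]

Insert each entry of the permutation into P by Schensted row insertion, recording in Q the position of each new cell.

Insert 5: appended to row 1. P = [[5]].
Insert 7: appended to row 1. P = [[5, 7]].
Insert 4: 4 bumps 5 from row 1; 5 starts row 2. P = [[4, 7], [5]].
Insert 1: 1 bumps 4 from row 1; 4 bumps 5 from row 2; 5 starts row 3. P = [[1, 7], [4], [5]].
Insert 6: 6 bumps 7 from row 1; 7 appends to row 2. P = [[1, 6], [4, 7], [5]].
Insert 3: 3 bumps 6 from row 1; 6 bumps 7 from row 2; 7 appends to row 3. P = [[1, 3], [4, 6], [5, 7]].
Insert 2: 2 bumps 3 from row 1; 3 bumps 4 from row 2; 4 bumps 5 from row 3; 5 starts row 4. P = [[1, 2], [3, 6], [4, 7], [5]].

So P = [[1, 2], [3, 6], [4, 7], [5]], Q = [[1, 2], [3, 5], [4, 6], [7]].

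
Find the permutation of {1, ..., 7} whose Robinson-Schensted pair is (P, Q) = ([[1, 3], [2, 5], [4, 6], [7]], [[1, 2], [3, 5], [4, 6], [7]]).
Reverse the RSK construction: for i from n down to 1, find the cell of Q containing i, remove the entry at that cell from P, and reverse-bump it up through P; the value ejected from row 1 is w(i).

Step i=7: Q has 7 at row 4, column 1; remove 7 from row 4 of P and reverse-bump: 7 enters row 3 and ejects 6; 6 enters row 2 and ejects 5; 5 enters row 1 and ejects 3. So w(7) = 3. P is now [[1, 5], [2, 6], [4, 7]].
Step i=6: Q has 6 at row 3, column 2; remove 7 from row 3 of P and reverse-bump: 7 enters row 2 and ejects 6; 6 enters row 1 and ejects 5. So w(6) = 5. P is now [[1, 6], [2, 7], [4]].
Step i=5: Q has 5 at row 2, column 2; remove 7 from row 2 of P and reverse-bump: 7 enters row 1 and ejects 6. So w(5) = 6. P is now [[1, 7], [2], [4]].
Step i=4: Q has 4 at row 3, column 1; remove 4 from row 3 of P and reverse-bump: 4 enters row 2 and ejects 2; 2 enters row 1 and ejects 1. So w(4) = 1. P is now [[2, 7], [4]].
Step i=3: Q has 3 at row 2, column 1; remove 4 from row 2 of P and reverse-bump: 4 enters row 1 and ejects 2. So w(3) = 2. P is now [[4, 7]].
Step i=2: Q has 2 at row 1, column 2; remove that cell from P, ejecting 7. So w(2) = 7. P is now [[4]].
Step i=1: Q has 1 at row 1, column 1; remove that cell from P, ejecting 4. So w(1) = 4. P is now [].

So w = 4 7 2 1 6 5 3.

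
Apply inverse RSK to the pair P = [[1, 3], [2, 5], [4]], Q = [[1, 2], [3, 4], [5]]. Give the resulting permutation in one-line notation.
4 5 2 3 1

Reverse the RSK construction: for i from n down to 1, find the cell of Q containing i, remove the entry at that cell from P, and reverse-bump it up through P; the value ejected from row 1 is w(i).

Step i=5: Q has 5 at row 3, column 1; remove 4 from row 3 of P and reverse-bump: 4 enters row 2 and ejects 2; 2 enters row 1 and ejects 1. So w(5) = 1. P is now [[2, 3], [4, 5]].
Step i=4: Q has 4 at row 2, column 2; remove 5 from row 2 of P and reverse-bump: 5 enters row 1 and ejects 3. So w(4) = 3. P is now [[2, 5], [4]].
Step i=3: Q has 3 at row 2, column 1; remove 4 from row 2 of P and reverse-bump: 4 enters row 1 and ejects 2. So w(3) = 2. P is now [[4, 5]].
Step i=2: Q has 2 at row 1, column 2; remove that cell from P, ejecting 5. So w(2) = 5. P is now [[4]].
Step i=1: Q has 1 at row 1, column 1; remove that cell from P, ejecting 4. So w(1) = 4. P is now [].

So w = 4 5 2 3 1.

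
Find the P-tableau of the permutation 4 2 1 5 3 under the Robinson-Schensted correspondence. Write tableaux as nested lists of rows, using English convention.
Insert 4: appended to row 1. P = [[4]].
Insert 2: 2 bumps 4 from row 1; 4 starts row 2. P = [[2], [4]].
Insert 1: 1 bumps 2 from row 1; 2 bumps 4 from row 2; 4 starts row 3. P = [[1], [2], [4]].
Insert 5: appended to row 1. P = [[1, 5], [2], [4]].
Insert 3: 3 bumps 5 from row 1; 5 appends to row 2. P = [[1, 3], [2, 5], [4]].

So P = [[1, 3], [2, 5], [4]].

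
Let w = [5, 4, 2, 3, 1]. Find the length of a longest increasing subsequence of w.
2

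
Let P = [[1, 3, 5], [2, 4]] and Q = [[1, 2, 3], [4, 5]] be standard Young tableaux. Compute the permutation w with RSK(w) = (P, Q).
Reverse the RSK construction: for i from n down to 1, find the cell of Q containing i, remove the entry at that cell from P, and reverse-bump it up through P; the value ejected from row 1 is w(i).

Step i=5: Q has 5 at row 2, column 2; remove 4 from row 2 of P and reverse-bump: 4 enters row 1 and ejects 3. So w(5) = 3. P is now [[1, 4, 5], [2]].
Step i=4: Q has 4 at row 2, column 1; remove 2 from row 2 of P and reverse-bump: 2 enters row 1 and ejects 1. So w(4) = 1. P is now [[2, 4, 5]].
Step i=3: Q has 3 at row 1, column 3; remove that cell from P, ejecting 5. So w(3) = 5. P is now [[2, 4]].
Step i=2: Q has 2 at row 1, column 2; remove that cell from P, ejecting 4. So w(2) = 4. P is now [[2]].
Step i=1: Q has 1 at row 1, column 1; remove that cell from P, ejecting 2. So w(1) = 2. P is now [].

So w = 2 4 5 1 3.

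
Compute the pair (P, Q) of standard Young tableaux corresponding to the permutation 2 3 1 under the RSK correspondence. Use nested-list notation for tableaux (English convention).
Insert each entry of the permutation into P by Schensted row insertion, recording in Q the position of each new cell.

Insert 2: appended to row 1. P = [[2]].
Insert 3: appended to row 1. P = [[2, 3]].
Insert 1: 1 bumps 2 from row 1; 2 starts row 2. P = [[1, 3], [2]].

So P = [[1, 3], [2]], Q = [[1, 2], [3]].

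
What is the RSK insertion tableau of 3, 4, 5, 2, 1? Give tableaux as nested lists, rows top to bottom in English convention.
P = [[1, 4, 5], [2], [3]]

Insert 3: appended to row 1. P = [[3]].
Insert 4: appended to row 1. P = [[3, 4]].
Insert 5: appended to row 1. P = [[3, 4, 5]].
Insert 2: 2 bumps 3 from row 1; 3 starts row 2. P = [[2, 4, 5], [3]].
Insert 1: 1 bumps 2 from row 1; 2 bumps 3 from row 2; 3 starts row 3. P = [[1, 4, 5], [2], [3]].

So P = [[1, 4, 5], [2], [3]].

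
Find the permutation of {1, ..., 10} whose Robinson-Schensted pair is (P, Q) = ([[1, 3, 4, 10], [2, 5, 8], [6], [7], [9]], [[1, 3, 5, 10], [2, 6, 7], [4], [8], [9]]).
9 2 7 1 8 3 6 5 4 10

Reverse RSK: for i = n, n-1, ..., 1, locate i in Q, remove the corresponding corner cell from P, and reverse-bump its entry up through P; the value ejected from row 1 is w(i).

So w = 9 2 7 1 8 3 6 5 4 10.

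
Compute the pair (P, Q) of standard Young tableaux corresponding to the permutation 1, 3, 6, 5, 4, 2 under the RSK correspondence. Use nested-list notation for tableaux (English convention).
Insert each entry of the permutation into P by Schensted row insertion, recording in Q the position of each new cell.

Insert 1: appended to row 1. P = [[1]].
Insert 3: appended to row 1. P = [[1, 3]].
Insert 6: appended to row 1. P = [[1, 3, 6]].
Insert 5: 5 bumps 6 from row 1; 6 starts row 2. P = [[1, 3, 5], [6]].
Insert 4: 4 bumps 5 from row 1; 5 bumps 6 from row 2; 6 starts row 3. P = [[1, 3, 4], [5], [6]].
Insert 2: 2 bumps 3 from row 1; 3 bumps 5 from row 2; 5 bumps 6 from row 3; 6 starts row 4. P = [[1, 2, 4], [3], [5], [6]].

So P = [[1, 2, 4], [3], [5], [6]], Q = [[1, 2, 3], [4], [5], [6]].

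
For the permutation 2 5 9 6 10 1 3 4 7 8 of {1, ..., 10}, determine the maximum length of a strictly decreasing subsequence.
3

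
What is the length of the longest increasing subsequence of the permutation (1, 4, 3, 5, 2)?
3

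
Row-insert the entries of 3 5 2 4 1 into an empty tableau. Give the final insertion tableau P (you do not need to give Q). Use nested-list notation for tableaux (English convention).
Insert 3: appended to row 1. P = [[3]].
Insert 5: appended to row 1. P = [[3, 5]].
Insert 2: 2 bumps 3 from row 1; 3 starts row 2. P = [[2, 5], [3]].
Insert 4: 4 bumps 5 from row 1; 5 appends to row 2. P = [[2, 4], [3, 5]].
Insert 1: 1 bumps 2 from row 1; 2 bumps 3 from row 2; 3 starts row 3. P = [[1, 4], [2, 5], [3]].

So P = [[1, 4], [2, 5], [3]].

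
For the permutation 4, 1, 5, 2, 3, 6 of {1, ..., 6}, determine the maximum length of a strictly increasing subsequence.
4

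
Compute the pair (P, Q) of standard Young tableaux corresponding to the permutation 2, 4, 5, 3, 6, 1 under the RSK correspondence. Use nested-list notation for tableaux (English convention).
Insert each entry of the permutation into P by Schensted row insertion, recording in Q the position of each new cell.

Insert 2: appended to row 1. P = [[2]], Q = [[1]].
Insert 4: appended to row 1. P = [[2, 4]], Q = [[1, 2]].
Insert 5: appended to row 1. P = [[2, 4, 5]], Q = [[1, 2, 3]].
Insert 3: 3 bumps 4 from row 1; 4 starts row 2. P = [[2, 3, 5], [4]], Q = [[1, 2, 3], [4]].
Insert 6: appended to row 1. P = [[2, 3, 5, 6], [4]], Q = [[1, 2, 3, 5], [4]].
Insert 1: 1 bumps 2 from row 1; 2 bumps 4 from row 2; 4 starts row 3. P = [[1, 3, 5, 6], [2], [4]], Q = [[1, 2, 3, 5], [4], [6]].

So P = [[1, 3, 5, 6], [2], [4]], Q = [[1, 2, 3, 5], [4], [6]].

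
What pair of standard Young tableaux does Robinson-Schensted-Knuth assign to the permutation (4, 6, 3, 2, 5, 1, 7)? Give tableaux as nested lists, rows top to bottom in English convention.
P = [[1, 5, 7], [2, 6], [3], [4]], Q = [[1, 2, 7], [3, 5], [4], [6]]

Insert each entry of the permutation into P by Schensted row insertion, recording in Q the position of each new cell.

After inserting 4: P = [[4]].
After inserting 6: P = [[4, 6]].
After inserting 3: P = [[3, 6], [4]].
After inserting 2: P = [[2, 6], [3], [4]].
After inserting 5: P = [[2, 5], [3, 6], [4]].
After inserting 1: P = [[1, 5], [2, 6], [3], [4]].
After inserting 7: P = [[1, 5, 7], [2, 6], [3], [4]].

So P = [[1, 5, 7], [2, 6], [3], [4]], Q = [[1, 2, 7], [3, 5], [4], [6]].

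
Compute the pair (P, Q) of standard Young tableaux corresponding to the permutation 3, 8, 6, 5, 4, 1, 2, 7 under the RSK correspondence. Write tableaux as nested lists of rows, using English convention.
Insert each entry of the permutation into P by Schensted row insertion, recording in Q the position of each new cell.

Insert 3: appended to row 1. P = [[3]], Q = [[1]].
Insert 8: appended to row 1. P = [[3, 8]], Q = [[1, 2]].
Insert 6: 6 bumps 8 from row 1; 8 starts row 2. P = [[3, 6], [8]], Q = [[1, 2], [3]].
Insert 5: 5 bumps 6 from row 1; 6 bumps 8 from row 2; 8 starts row 3. P = [[3, 5], [6], [8]], Q = [[1, 2], [3], [4]].
Insert 4: 4 bumps 5 from row 1; 5 bumps 6 from row 2; 6 bumps 8 from row 3; 8 starts row 4. P = [[3, 4], [5], [6], [8]], Q = [[1, 2], [3], [4], [5]].
Insert 1: 1 bumps 3 from row 1; 3 bumps 5 from row 2; 5 bumps 6 from row 3; 6 bumps 8 from row 4; 8 starts row 5. P = [[1, 4], [3], [5], [6], [8]], Q = [[1, 2], [3], [4], [5], [6]].
Insert 2: 2 bumps 4 from row 1; 4 appends to row 2. P = [[1, 2], [3, 4], [5], [6], [8]], Q = [[1, 2], [3, 7], [4], [5], [6]].
Insert 7: appended to row 1. P = [[1, 2, 7], [3, 4], [5], [6], [8]], Q = [[1, 2, 8], [3, 7], [4], [5], [6]].

So P = [[1, 2, 7], [3, 4], [5], [6], [8]], Q = [[1, 2, 8], [3, 7], [4], [5], [6]].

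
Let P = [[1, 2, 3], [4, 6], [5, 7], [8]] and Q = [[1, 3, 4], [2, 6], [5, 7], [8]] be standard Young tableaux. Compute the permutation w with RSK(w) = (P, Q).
5 1 4 8 2 7 6 3

Reverse the RSK construction: for i from n down to 1, find the cell of Q containing i, remove the entry at that cell from P, and reverse-bump it up through P; the value ejected from row 1 is w(i).

Step i=8: Q has 8 at row 4, column 1; remove 8 from row 4 of P and reverse-bump: 8 enters row 3 and ejects 7; 7 enters row 2 and ejects 6; 6 enters row 1 and ejects 3. So w(8) = 3. P is now [[1, 2, 6], [4, 7], [5, 8]].
Step i=7: Q has 7 at row 3, column 2; remove 8 from row 3 of P and reverse-bump: 8 enters row 2 and ejects 7; 7 enters row 1 and ejects 6. So w(7) = 6. P is now [[1, 2, 7], [4, 8], [5]].
Step i=6: Q has 6 at row 2, column 2; remove 8 from row 2 of P and reverse-bump: 8 enters row 1 and ejects 7. So w(6) = 7. P is now [[1, 2, 8], [4], [5]].
Step i=5: Q has 5 at row 3, column 1; remove 5 from row 3 of P and reverse-bump: 5 enters row 2 and ejects 4; 4 enters row 1 and ejects 2. So w(5) = 2. P is now [[1, 4, 8], [5]].
Step i=4: Q has 4 at row 1, column 3; remove that cell from P, ejecting 8. So w(4) = 8. P is now [[1, 4], [5]].
Step i=3: Q has 3 at row 1, column 2; remove that cell from P, ejecting 4. So w(3) = 4. P is now [[1], [5]].
Step i=2: Q has 2 at row 2, column 1; remove 5 from row 2 of P and reverse-bump: 5 enters row 1 and ejects 1. So w(2) = 1. P is now [[5]].
Step i=1: Q has 1 at row 1, column 1; remove that cell from P, ejecting 5. So w(1) = 5. P is now [].

So w = 5 1 4 8 2 7 6 3.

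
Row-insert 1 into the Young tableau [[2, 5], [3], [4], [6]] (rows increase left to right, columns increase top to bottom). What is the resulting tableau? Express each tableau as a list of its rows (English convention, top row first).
[[1, 5], [2], [3], [4], [6]]

In row 1, 1 replaces 2 (the leftmost entry greater than 1); 2 is bumped to row 2. In row 2, 2 replaces 3 (the leftmost entry greater than 2); 3 is bumped to row 3. In row 3, 3 replaces 4 (the leftmost entry greater than 3); 4 is bumped to row 4. In row 4, 4 replaces 6 (the leftmost entry greater than 4); 6 is bumped to row 5. 6 starts a new row 5. The new tableau is [[1, 5], [2], [3], [4], [6]].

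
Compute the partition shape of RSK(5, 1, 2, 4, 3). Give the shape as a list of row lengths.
Row-insert each entry into an empty tableau.

After inserting 5: P = [[5]].
After inserting 1: P = [[1], [5]].
After inserting 2: P = [[1, 2], [5]].
After inserting 4: P = [[1, 2, 4], [5]].
After inserting 3: P = [[1, 2, 3], [4], [5]].

The final insertion tableau P = [[1, 2, 3], [4], [5]] has shape [3, 1, 1].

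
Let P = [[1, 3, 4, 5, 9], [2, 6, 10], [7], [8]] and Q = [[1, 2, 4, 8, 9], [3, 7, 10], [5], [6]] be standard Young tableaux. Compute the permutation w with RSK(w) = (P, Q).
Reverse the RSK construction: for i from n down to 1, find the cell of Q containing i, remove the entry at that cell from P, and reverse-bump it up through P; the value ejected from row 1 is w(i).

Step i=10: Q has 10 at row 2, column 3; remove 10 from row 2 of P and reverse-bump: 10 enters row 1 and ejects 9. So w(10) = 9. P is now [[1, 3, 4, 5, 10], [2, 6], [7], [8]].
Step i=9: Q has 9 at row 1, column 5; remove that cell from P, ejecting 10. So w(9) = 10. P is now [[1, 3, 4, 5], [2, 6], [7], [8]].
Step i=8: Q has 8 at row 1, column 4; remove that cell from P, ejecting 5. So w(8) = 5. P is now [[1, 3, 4], [2, 6], [7], [8]].
Step i=7: Q has 7 at row 2, column 2; remove 6 from row 2 of P and reverse-bump: 6 enters row 1 and ejects 4. So w(7) = 4. P is now [[1, 3, 6], [2], [7], [8]].
Step i=6: Q has 6 at row 4, column 1; remove 8 from row 4 of P and reverse-bump: 8 enters row 3 and ejects 7; 7 enters row 2 and ejects 2; 2 enters row 1 and ejects 1. So w(6) = 1. P is now [[2, 3, 6], [7], [8]].
Step i=5: Q has 5 at row 3, column 1; remove 8 from row 3 of P and reverse-bump: 8 enters row 2 and ejects 7; 7 enters row 1 and ejects 6. So w(5) = 6. P is now [[2, 3, 7], [8]].
Step i=4: Q has 4 at row 1, column 3; remove that cell from P, ejecting 7. So w(4) = 7. P is now [[2, 3], [8]].
Step i=3: Q has 3 at row 2, column 1; remove 8 from row 2 of P and reverse-bump: 8 enters row 1 and ejects 3. So w(3) = 3. P is now [[2, 8]].
Step i=2: Q has 2 at row 1, column 2; remove that cell from P, ejecting 8. So w(2) = 8. P is now [[2]].
Step i=1: Q has 1 at row 1, column 1; remove that cell from P, ejecting 2. So w(1) = 2. P is now [].

So w = 2 8 3 7 6 1 4 5 10 9.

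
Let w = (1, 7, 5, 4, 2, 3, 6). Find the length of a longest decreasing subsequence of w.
4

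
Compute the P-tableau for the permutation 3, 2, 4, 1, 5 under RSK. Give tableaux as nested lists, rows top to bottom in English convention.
P = [[1, 4, 5], [2], [3]]

Insert 3: appended to row 1. P = [[3]].
Insert 2: 2 bumps 3 from row 1; 3 starts row 2. P = [[2], [3]].
Insert 4: appended to row 1. P = [[2, 4], [3]].
Insert 1: 1 bumps 2 from row 1; 2 bumps 3 from row 2; 3 starts row 3. P = [[1, 4], [2], [3]].
Insert 5: appended to row 1. P = [[1, 4, 5], [2], [3]].

So P = [[1, 4, 5], [2], [3]].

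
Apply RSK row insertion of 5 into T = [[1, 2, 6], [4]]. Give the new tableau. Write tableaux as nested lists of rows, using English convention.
In row 1, 5 replaces 6 (the leftmost entry greater than 5); 6 is bumped to row 2. 6 is appended to row 2. The new tableau is [[1, 2, 5], [4, 6]].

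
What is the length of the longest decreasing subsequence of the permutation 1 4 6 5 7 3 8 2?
4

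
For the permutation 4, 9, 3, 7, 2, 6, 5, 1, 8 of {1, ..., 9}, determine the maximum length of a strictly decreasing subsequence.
5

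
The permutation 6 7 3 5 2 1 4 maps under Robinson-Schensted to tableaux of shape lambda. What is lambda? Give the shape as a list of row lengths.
Row-insert each entry into an empty tableau.

After inserting 6: P = [[6]].
After inserting 7: P = [[6, 7]].
After inserting 3: P = [[3, 7], [6]].
After inserting 5: P = [[3, 5], [6, 7]].
After inserting 2: P = [[2, 5], [3, 7], [6]].
After inserting 1: P = [[1, 5], [2, 7], [3], [6]].
After inserting 4: P = [[1, 4], [2, 5], [3, 7], [6]].

The final insertion tableau P = [[1, 4], [2, 5], [3, 7], [6]] has shape [2, 2, 2, 1].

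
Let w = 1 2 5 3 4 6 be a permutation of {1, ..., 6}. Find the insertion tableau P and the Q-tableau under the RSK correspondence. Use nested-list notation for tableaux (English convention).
P = [[1, 2, 3, 4, 6], [5]], Q = [[1, 2, 3, 5, 6], [4]]

Insert each entry of the permutation into P by Schensted row insertion, recording in Q the position of each new cell.

Insert 1: appended to row 1. P = [[1]].
Insert 2: appended to row 1. P = [[1, 2]].
Insert 5: appended to row 1. P = [[1, 2, 5]].
Insert 3: 3 bumps 5 from row 1; 5 starts row 2. P = [[1, 2, 3], [5]].
Insert 4: appended to row 1. P = [[1, 2, 3, 4], [5]].
Insert 6: appended to row 1. P = [[1, 2, 3, 4, 6], [5]].

So P = [[1, 2, 3, 4, 6], [5]], Q = [[1, 2, 3, 5, 6], [4]].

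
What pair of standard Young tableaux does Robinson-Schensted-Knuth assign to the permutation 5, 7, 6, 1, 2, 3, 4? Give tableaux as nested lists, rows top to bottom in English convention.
Insert each entry of the permutation into P by Schensted row insertion, recording in Q the position of each new cell.

Insert 5: appended to row 1. P = [[5]].
Insert 7: appended to row 1. P = [[5, 7]].
Insert 6: 6 bumps 7 from row 1; 7 starts row 2. P = [[5, 6], [7]].
Insert 1: 1 bumps 5 from row 1; 5 bumps 7 from row 2; 7 starts row 3. P = [[1, 6], [5], [7]].
Insert 2: 2 bumps 6 from row 1; 6 appends to row 2. P = [[1, 2], [5, 6], [7]].
Insert 3: appended to row 1. P = [[1, 2, 3], [5, 6], [7]].
Insert 4: appended to row 1. P = [[1, 2, 3, 4], [5, 6], [7]].

So P = [[1, 2, 3, 4], [5, 6], [7]], Q = [[1, 2, 6, 7], [3, 5], [4]].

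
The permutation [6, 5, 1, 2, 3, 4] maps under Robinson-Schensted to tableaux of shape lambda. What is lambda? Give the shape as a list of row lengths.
Row-insert each entry into an empty tableau.

After inserting 6: P = [[6]].
After inserting 5: P = [[5], [6]].
After inserting 1: P = [[1], [5], [6]].
After inserting 2: P = [[1, 2], [5], [6]].
After inserting 3: P = [[1, 2, 3], [5], [6]].
After inserting 4: P = [[1, 2, 3, 4], [5], [6]].

The final insertion tableau P = [[1, 2, 3, 4], [5], [6]] has shape [4, 1, 1].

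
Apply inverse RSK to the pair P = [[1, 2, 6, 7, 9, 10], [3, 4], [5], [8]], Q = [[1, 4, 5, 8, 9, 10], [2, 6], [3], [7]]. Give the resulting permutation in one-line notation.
Reverse the RSK construction: for i from n down to 1, find the cell of Q containing i, remove the entry at that cell from P, and reverse-bump it up through P; the value ejected from row 1 is w(i).

Step i=10: Q has 10 at row 1, column 6; remove that cell from P, ejecting 10. So w(10) = 10. P is now [[1, 2, 6, 7, 9], [3, 4], [5], [8]].
Step i=9: Q has 9 at row 1, column 5; remove that cell from P, ejecting 9. So w(9) = 9. P is now [[1, 2, 6, 7], [3, 4], [5], [8]].
Step i=8: Q has 8 at row 1, column 4; remove that cell from P, ejecting 7. So w(8) = 7. P is now [[1, 2, 6], [3, 4], [5], [8]].
Step i=7: Q has 7 at row 4, column 1; remove 8 from row 4 of P and reverse-bump: 8 enters row 3 and ejects 5; 5 enters row 2 and ejects 4; 4 enters row 1 and ejects 2. So w(7) = 2. P is now [[1, 4, 6], [3, 5], [8]].
Step i=6: Q has 6 at row 2, column 2; remove 5 from row 2 of P and reverse-bump: 5 enters row 1 and ejects 4. So w(6) = 4. P is now [[1, 5, 6], [3], [8]].
Step i=5: Q has 5 at row 1, column 3; remove that cell from P, ejecting 6. So w(5) = 6. P is now [[1, 5], [3], [8]].
Step i=4: Q has 4 at row 1, column 2; remove that cell from P, ejecting 5. So w(4) = 5. P is now [[1], [3], [8]].
Step i=3: Q has 3 at row 3, column 1; remove 8 from row 3 of P and reverse-bump: 8 enters row 2 and ejects 3; 3 enters row 1 and ejects 1. So w(3) = 1. P is now [[3], [8]].
Step i=2: Q has 2 at row 2, column 1; remove 8 from row 2 of P and reverse-bump: 8 enters row 1 and ejects 3. So w(2) = 3. P is now [[8]].
Step i=1: Q has 1 at row 1, column 1; remove that cell from P, ejecting 8. So w(1) = 8. P is now [].

So w = 8 3 1 5 6 4 2 7 9 10.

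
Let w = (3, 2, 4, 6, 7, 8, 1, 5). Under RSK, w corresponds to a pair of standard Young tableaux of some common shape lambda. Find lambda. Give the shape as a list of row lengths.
Row-insert each entry into an empty tableau.

After inserting 3: P = [[3]].
After inserting 2: P = [[2], [3]].
After inserting 4: P = [[2, 4], [3]].
After inserting 6: P = [[2, 4, 6], [3]].
After inserting 7: P = [[2, 4, 6, 7], [3]].
After inserting 8: P = [[2, 4, 6, 7, 8], [3]].
After inserting 1: P = [[1, 4, 6, 7, 8], [2], [3]].
After inserting 5: P = [[1, 4, 5, 7, 8], [2, 6], [3]].

The final insertion tableau P = [[1, 4, 5, 7, 8], [2, 6], [3]] has shape [5, 2, 1].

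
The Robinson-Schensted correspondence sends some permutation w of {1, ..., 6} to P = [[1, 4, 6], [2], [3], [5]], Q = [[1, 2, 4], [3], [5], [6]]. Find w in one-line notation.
Reverse the RSK construction: for i from n down to 1, find the cell of Q containing i, remove the entry at that cell from P, and reverse-bump it up through P; the value ejected from row 1 is w(i).

Step i=6: Q has 6 at row 4, column 1; remove 5 from row 4 of P and reverse-bump: 5 enters row 3 and ejects 3; 3 enters row 2 and ejects 2; 2 enters row 1 and ejects 1. So w(6) = 1. P is now [[2, 4, 6], [3], [5]].
Step i=5: Q has 5 at row 3, column 1; remove 5 from row 3 of P and reverse-bump: 5 enters row 2 and ejects 3; 3 enters row 1 and ejects 2. So w(5) = 2. P is now [[3, 4, 6], [5]].
Step i=4: Q has 4 at row 1, column 3; remove that cell from P, ejecting 6. So w(4) = 6. P is now [[3, 4], [5]].
Step i=3: Q has 3 at row 2, column 1; remove 5 from row 2 of P and reverse-bump: 5 enters row 1 and ejects 4. So w(3) = 4. P is now [[3, 5]].
Step i=2: Q has 2 at row 1, column 2; remove that cell from P, ejecting 5. So w(2) = 5. P is now [[3]].
Step i=1: Q has 1 at row 1, column 1; remove that cell from P, ejecting 3. So w(1) = 3. P is now [].

So w = 3 5 4 6 2 1.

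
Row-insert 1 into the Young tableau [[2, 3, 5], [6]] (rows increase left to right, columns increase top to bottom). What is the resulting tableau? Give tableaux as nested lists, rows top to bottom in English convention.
[[1, 3, 5], [2], [6]]

In row 1, 1 replaces 2 (the leftmost entry greater than 1); 2 is bumped to row 2. In row 2, 2 replaces 6 (the leftmost entry greater than 2); 6 is bumped to row 3. 6 starts a new row 3. The new tableau is [[1, 3, 5], [2], [6]].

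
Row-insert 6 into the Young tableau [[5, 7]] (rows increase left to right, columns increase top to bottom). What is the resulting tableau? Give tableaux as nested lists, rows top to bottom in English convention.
In row 1, 6 replaces 7 (the leftmost entry greater than 6); 7 is bumped to row 2. 7 starts a new row 2. The new tableau is [[5, 6], [7]].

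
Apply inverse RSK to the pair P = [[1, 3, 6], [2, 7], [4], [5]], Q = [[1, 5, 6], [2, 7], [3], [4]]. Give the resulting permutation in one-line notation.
5 4 2 1 3 7 6

Reverse the RSK construction: for i from n down to 1, find the cell of Q containing i, remove the entry at that cell from P, and reverse-bump it up through P; the value ejected from row 1 is w(i).

Step i=7: Q has 7 at row 2, column 2; remove 7 from row 2 of P and reverse-bump: 7 enters row 1 and ejects 6. So w(7) = 6. P is now [[1, 3, 7], [2], [4], [5]].
Step i=6: Q has 6 at row 1, column 3; remove that cell from P, ejecting 7. So w(6) = 7. P is now [[1, 3], [2], [4], [5]].
Step i=5: Q has 5 at row 1, column 2; remove that cell from P, ejecting 3. So w(5) = 3. P is now [[1], [2], [4], [5]].
Step i=4: Q has 4 at row 4, column 1; remove 5 from row 4 of P and reverse-bump: 5 enters row 3 and ejects 4; 4 enters row 2 and ejects 2; 2 enters row 1 and ejects 1. So w(4) = 1. P is now [[2], [4], [5]].
Step i=3: Q has 3 at row 3, column 1; remove 5 from row 3 of P and reverse-bump: 5 enters row 2 and ejects 4; 4 enters row 1 and ejects 2. So w(3) = 2. P is now [[4], [5]].
Step i=2: Q has 2 at row 2, column 1; remove 5 from row 2 of P and reverse-bump: 5 enters row 1 and ejects 4. So w(2) = 4. P is now [[5]].
Step i=1: Q has 1 at row 1, column 1; remove that cell from P, ejecting 5. So w(1) = 5. P is now [].

So w = 5 4 2 1 3 7 6.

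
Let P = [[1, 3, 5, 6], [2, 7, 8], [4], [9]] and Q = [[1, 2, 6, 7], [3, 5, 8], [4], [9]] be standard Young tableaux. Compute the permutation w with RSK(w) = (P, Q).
Reverse the RSK construction: for i from n down to 1, find the cell of Q containing i, remove the entry at that cell from P, and reverse-bump it up through P; the value ejected from row 1 is w(i).

Step i=9: Q has 9 at row 4, column 1; remove 9 from row 4 of P and reverse-bump: 9 enters row 3 and ejects 4; 4 enters row 2 and ejects 2; 2 enters row 1 and ejects 1. So w(9) = 1. P is now [[2, 3, 5, 6], [4, 7, 8], [9]].
Step i=8: Q has 8 at row 2, column 3; remove 8 from row 2 of P and reverse-bump: 8 enters row 1 and ejects 6. So w(8) = 6. P is now [[2, 3, 5, 8], [4, 7], [9]].
Step i=7: Q has 7 at row 1, column 4; remove that cell from P, ejecting 8. So w(7) = 8. P is now [[2, 3, 5], [4, 7], [9]].
Step i=6: Q has 6 at row 1, column 3; remove that cell from P, ejecting 5. So w(6) = 5. P is now [[2, 3], [4, 7], [9]].
Step i=5: Q has 5 at row 2, column 2; remove 7 from row 2 of P and reverse-bump: 7 enters row 1 and ejects 3. So w(5) = 3. P is now [[2, 7], [4], [9]].
Step i=4: Q has 4 at row 3, column 1; remove 9 from row 3 of P and reverse-bump: 9 enters row 2 and ejects 4; 4 enters row 1 and ejects 2. So w(4) = 2. P is now [[4, 7], [9]].
Step i=3: Q has 3 at row 2, column 1; remove 9 from row 2 of P and reverse-bump: 9 enters row 1 and ejects 7. So w(3) = 7. P is now [[4, 9]].
Step i=2: Q has 2 at row 1, column 2; remove that cell from P, ejecting 9. So w(2) = 9. P is now [[4]].
Step i=1: Q has 1 at row 1, column 1; remove that cell from P, ejecting 4. So w(1) = 4. P is now [].

So w = 4 9 7 2 3 5 8 6 1.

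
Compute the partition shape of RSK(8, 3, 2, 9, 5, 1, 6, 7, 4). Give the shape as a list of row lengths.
[4, 2, 2, 1]

Row-insert each entry into an empty tableau.

After inserting 8: P = [[8]].
After inserting 3: P = [[3], [8]].
After inserting 2: P = [[2], [3], [8]].
After inserting 9: P = [[2, 9], [3], [8]].
After inserting 5: P = [[2, 5], [3, 9], [8]].
After inserting 1: P = [[1, 5], [2, 9], [3], [8]].
After inserting 6: P = [[1, 5, 6], [2, 9], [3], [8]].
After inserting 7: P = [[1, 5, 6, 7], [2, 9], [3], [8]].
After inserting 4: P = [[1, 4, 6, 7], [2, 5], [3, 9], [8]].

The final insertion tableau P = [[1, 4, 6, 7], [2, 5], [3, 9], [8]] has shape [4, 2, 2, 1].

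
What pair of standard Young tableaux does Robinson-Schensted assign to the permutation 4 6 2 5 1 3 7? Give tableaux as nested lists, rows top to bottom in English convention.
P = [[1, 3, 7], [2, 5], [4, 6]], Q = [[1, 2, 7], [3, 4], [5, 6]]

Insert each entry of the permutation into P by Schensted row insertion, recording in Q the position of each new cell.

Insert 4: appended to row 1. P = [[4]].
Insert 6: appended to row 1. P = [[4, 6]].
Insert 2: 2 bumps 4 from row 1; 4 starts row 2. P = [[2, 6], [4]].
Insert 5: 5 bumps 6 from row 1; 6 appends to row 2. P = [[2, 5], [4, 6]].
Insert 1: 1 bumps 2 from row 1; 2 bumps 4 from row 2; 4 starts row 3. P = [[1, 5], [2, 6], [4]].
Insert 3: 3 bumps 5 from row 1; 5 bumps 6 from row 2; 6 appends to row 3. P = [[1, 3], [2, 5], [4, 6]].
Insert 7: appended to row 1. P = [[1, 3, 7], [2, 5], [4, 6]].

So P = [[1, 3, 7], [2, 5], [4, 6]], Q = [[1, 2, 7], [3, 4], [5, 6]].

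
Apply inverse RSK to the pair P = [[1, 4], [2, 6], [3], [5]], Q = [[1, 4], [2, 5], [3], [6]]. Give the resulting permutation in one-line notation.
5 3 2 6 4 1

Reverse the RSK construction: for i from n down to 1, find the cell of Q containing i, remove the entry at that cell from P, and reverse-bump it up through P; the value ejected from row 1 is w(i).

Step i=6: Q has 6 at row 4, column 1; remove 5 from row 4 of P and reverse-bump: 5 enters row 3 and ejects 3; 3 enters row 2 and ejects 2; 2 enters row 1 and ejects 1. So w(6) = 1. P is now [[2, 4], [3, 6], [5]].
Step i=5: Q has 5 at row 2, column 2; remove 6 from row 2 of P and reverse-bump: 6 enters row 1 and ejects 4. So w(5) = 4. P is now [[2, 6], [3], [5]].
Step i=4: Q has 4 at row 1, column 2; remove that cell from P, ejecting 6. So w(4) = 6. P is now [[2], [3], [5]].
Step i=3: Q has 3 at row 3, column 1; remove 5 from row 3 of P and reverse-bump: 5 enters row 2 and ejects 3; 3 enters row 1 and ejects 2. So w(3) = 2. P is now [[3], [5]].
Step i=2: Q has 2 at row 2, column 1; remove 5 from row 2 of P and reverse-bump: 5 enters row 1 and ejects 3. So w(2) = 3. P is now [[5]].
Step i=1: Q has 1 at row 1, column 1; remove that cell from P, ejecting 5. So w(1) = 5. P is now [].

So w = 5 3 2 6 4 1.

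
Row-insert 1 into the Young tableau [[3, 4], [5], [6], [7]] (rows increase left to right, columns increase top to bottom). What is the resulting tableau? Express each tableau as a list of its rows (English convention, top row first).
In row 1, 1 replaces 3 (the leftmost entry greater than 1); 3 is bumped to row 2. In row 2, 3 replaces 5 (the leftmost entry greater than 3); 5 is bumped to row 3. In row 3, 5 replaces 6 (the leftmost entry greater than 5); 6 is bumped to row 4. In row 4, 6 replaces 7 (the leftmost entry greater than 6); 7 is bumped to row 5. 7 starts a new row 5. The new tableau is [[1, 4], [3], [5], [6], [7]].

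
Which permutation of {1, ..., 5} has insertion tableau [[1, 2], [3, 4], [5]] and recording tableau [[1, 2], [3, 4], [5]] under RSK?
Reverse the RSK construction: for i from n down to 1, find the cell of Q containing i, remove the entry at that cell from P, and reverse-bump it up through P; the value ejected from row 1 is w(i).

Step i=5: Q has 5 at row 3, column 1; remove 5 from row 3 of P and reverse-bump: 5 enters row 2 and ejects 4; 4 enters row 1 and ejects 2. So w(5) = 2. P is now [[1, 4], [3, 5]].
Step i=4: Q has 4 at row 2, column 2; remove 5 from row 2 of P and reverse-bump: 5 enters row 1 and ejects 4. So w(4) = 4. P is now [[1, 5], [3]].
Step i=3: Q has 3 at row 2, column 1; remove 3 from row 2 of P and reverse-bump: 3 enters row 1 and ejects 1. So w(3) = 1. P is now [[3, 5]].
Step i=2: Q has 2 at row 1, column 2; remove that cell from P, ejecting 5. So w(2) = 5. P is now [[3]].
Step i=1: Q has 1 at row 1, column 1; remove that cell from P, ejecting 3. So w(1) = 3. P is now [].

So w = 3 5 1 4 2.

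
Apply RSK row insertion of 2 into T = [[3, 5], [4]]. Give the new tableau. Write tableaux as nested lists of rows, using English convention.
In row 1, 2 replaces 3 (the leftmost entry greater than 2); 3 is bumped to row 2. In row 2, 3 replaces 4 (the leftmost entry greater than 3); 4 is bumped to row 3. 4 starts a new row 3. The new tableau is [[2, 5], [3], [4]].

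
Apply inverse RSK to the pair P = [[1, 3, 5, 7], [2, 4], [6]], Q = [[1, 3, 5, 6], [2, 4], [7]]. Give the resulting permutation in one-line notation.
2 1 6 4 5 7 3

Reverse RSK: for i = n, n-1, ..., 1, locate i in Q, remove the corresponding corner cell from P, and reverse-bump its entry up through P; the value ejected from row 1 is w(i).

So w = 2 1 6 4 5 7 3.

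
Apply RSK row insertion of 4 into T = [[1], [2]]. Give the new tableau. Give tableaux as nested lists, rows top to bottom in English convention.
4 is larger than every entry of row 1, so it is appended to row 1. The new tableau is [[1, 4], [2]].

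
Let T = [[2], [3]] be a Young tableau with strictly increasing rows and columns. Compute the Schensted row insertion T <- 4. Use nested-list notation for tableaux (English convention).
4 is larger than every entry of row 1, so it is appended to row 1. The new tableau is [[2, 4], [3]].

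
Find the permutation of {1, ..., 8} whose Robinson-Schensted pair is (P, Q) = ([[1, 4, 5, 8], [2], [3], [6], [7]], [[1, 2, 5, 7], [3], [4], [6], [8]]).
3 7 6 4 5 2 8 1

Reverse the RSK construction: for i from n down to 1, find the cell of Q containing i, remove the entry at that cell from P, and reverse-bump it up through P; the value ejected from row 1 is w(i).

Step i=8: Q has 8 at row 5, column 1; remove 7 from row 5 of P and reverse-bump: 7 enters row 4 and ejects 6; 6 enters row 3 and ejects 3; 3 enters row 2 and ejects 2; 2 enters row 1 and ejects 1. So w(8) = 1. P is now [[2, 4, 5, 8], [3], [6], [7]].
Step i=7: Q has 7 at row 1, column 4; remove that cell from P, ejecting 8. So w(7) = 8. P is now [[2, 4, 5], [3], [6], [7]].
Step i=6: Q has 6 at row 4, column 1; remove 7 from row 4 of P and reverse-bump: 7 enters row 3 and ejects 6; 6 enters row 2 and ejects 3; 3 enters row 1 and ejects 2. So w(6) = 2. P is now [[3, 4, 5], [6], [7]].
Step i=5: Q has 5 at row 1, column 3; remove that cell from P, ejecting 5. So w(5) = 5. P is now [[3, 4], [6], [7]].
Step i=4: Q has 4 at row 3, column 1; remove 7 from row 3 of P and reverse-bump: 7 enters row 2 and ejects 6; 6 enters row 1 and ejects 4. So w(4) = 4. P is now [[3, 6], [7]].
Step i=3: Q has 3 at row 2, column 1; remove 7 from row 2 of P and reverse-bump: 7 enters row 1 and ejects 6. So w(3) = 6. P is now [[3, 7]].
Step i=2: Q has 2 at row 1, column 2; remove that cell from P, ejecting 7. So w(2) = 7. P is now [[3]].
Step i=1: Q has 1 at row 1, column 1; remove that cell from P, ejecting 3. So w(1) = 3. P is now [].

So w = 3 7 6 4 5 2 8 1.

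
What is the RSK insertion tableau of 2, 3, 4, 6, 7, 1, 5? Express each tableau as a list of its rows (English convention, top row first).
Insert 2: appended to row 1. P = [[2]].
Insert 3: appended to row 1. P = [[2, 3]].
Insert 4: appended to row 1. P = [[2, 3, 4]].
Insert 6: appended to row 1. P = [[2, 3, 4, 6]].
Insert 7: appended to row 1. P = [[2, 3, 4, 6, 7]].
Insert 1: 1 bumps 2 from row 1; 2 starts row 2. P = [[1, 3, 4, 6, 7], [2]].
Insert 5: 5 bumps 6 from row 1; 6 appends to row 2. P = [[1, 3, 4, 5, 7], [2, 6]].

So P = [[1, 3, 4, 5, 7], [2, 6]].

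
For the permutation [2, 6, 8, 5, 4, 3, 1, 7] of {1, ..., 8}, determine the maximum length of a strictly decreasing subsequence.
5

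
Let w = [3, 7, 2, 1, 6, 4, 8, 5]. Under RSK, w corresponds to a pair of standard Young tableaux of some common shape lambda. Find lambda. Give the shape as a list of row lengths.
[3, 3, 2]

RSK row insertion gives P = [[1, 4, 5], [2, 6, 8], [3, 7]], which has shape [3, 3, 2].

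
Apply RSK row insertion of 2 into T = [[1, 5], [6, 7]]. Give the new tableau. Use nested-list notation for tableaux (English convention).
In row 1, 2 replaces 5 (the leftmost entry greater than 2); 5 is bumped to row 2. In row 2, 5 replaces 6 (the leftmost entry greater than 5); 6 is bumped to row 3. 6 starts a new row 3. The new tableau is [[1, 2], [5, 7], [6]].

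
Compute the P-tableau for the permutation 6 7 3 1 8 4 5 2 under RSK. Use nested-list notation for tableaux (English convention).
P = [[1, 2, 5], [3, 4, 8], [6, 7]]

Insert 6: appended to row 1. P = [[6]].
Insert 7: appended to row 1. P = [[6, 7]].
Insert 3: 3 bumps 6 from row 1; 6 starts row 2. P = [[3, 7], [6]].
Insert 1: 1 bumps 3 from row 1; 3 bumps 6 from row 2; 6 starts row 3. P = [[1, 7], [3], [6]].
Insert 8: appended to row 1. P = [[1, 7, 8], [3], [6]].
Insert 4: 4 bumps 7 from row 1; 7 appends to row 2. P = [[1, 4, 8], [3, 7], [6]].
Insert 5: 5 bumps 8 from row 1; 8 appends to row 2. P = [[1, 4, 5], [3, 7, 8], [6]].
Insert 2: 2 bumps 4 from row 1; 4 bumps 7 from row 2; 7 appends to row 3. P = [[1, 2, 5], [3, 4, 8], [6, 7]].

So P = [[1, 2, 5], [3, 4, 8], [6, 7]].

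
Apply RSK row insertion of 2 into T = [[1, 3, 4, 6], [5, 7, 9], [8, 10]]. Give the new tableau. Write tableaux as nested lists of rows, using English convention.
[[1, 2, 4, 6], [3, 7, 9], [5, 10], [8]]

In row 1, 2 replaces 3 (the leftmost entry greater than 2); 3 is bumped to row 2. In row 2, 3 replaces 5 (the leftmost entry greater than 3); 5 is bumped to row 3. In row 3, 5 replaces 8 (the leftmost entry greater than 5); 8 is bumped to row 4. 8 starts a new row 4. The new tableau is [[1, 2, 4, 6], [3, 7, 9], [5, 10], [8]].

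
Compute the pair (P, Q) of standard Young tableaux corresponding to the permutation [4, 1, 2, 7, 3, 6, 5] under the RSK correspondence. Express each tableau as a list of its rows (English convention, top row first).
Insert each entry of the permutation into P by Schensted row insertion, recording in Q the position of each new cell.

Insert 4: appended to row 1. P = [[4]], Q = [[1]].
Insert 1: 1 bumps 4 from row 1; 4 starts row 2. P = [[1], [4]], Q = [[1], [2]].
Insert 2: appended to row 1. P = [[1, 2], [4]], Q = [[1, 3], [2]].
Insert 7: appended to row 1. P = [[1, 2, 7], [4]], Q = [[1, 3, 4], [2]].
Insert 3: 3 bumps 7 from row 1; 7 appends to row 2. P = [[1, 2, 3], [4, 7]], Q = [[1, 3, 4], [2, 5]].
Insert 6: appended to row 1. P = [[1, 2, 3, 6], [4, 7]], Q = [[1, 3, 4, 6], [2, 5]].
Insert 5: 5 bumps 6 from row 1; 6 bumps 7 from row 2; 7 starts row 3. P = [[1, 2, 3, 5], [4, 6], [7]], Q = [[1, 3, 4, 6], [2, 5], [7]].

So P = [[1, 2, 3, 5], [4, 6], [7]], Q = [[1, 3, 4, 6], [2, 5], [7]].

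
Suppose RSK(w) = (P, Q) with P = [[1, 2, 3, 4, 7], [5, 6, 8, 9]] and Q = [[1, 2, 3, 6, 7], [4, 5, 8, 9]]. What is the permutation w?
Reverse the RSK construction: for i from n down to 1, find the cell of Q containing i, remove the entry at that cell from P, and reverse-bump it up through P; the value ejected from row 1 is w(i).

Step i=9: Q has 9 at row 2, column 4; remove 9 from row 2 of P and reverse-bump: 9 enters row 1 and ejects 7. So w(9) = 7. P is now [[1, 2, 3, 4, 9], [5, 6, 8]].
Step i=8: Q has 8 at row 2, column 3; remove 8 from row 2 of P and reverse-bump: 8 enters row 1 and ejects 4. So w(8) = 4. P is now [[1, 2, 3, 8, 9], [5, 6]].
Step i=7: Q has 7 at row 1, column 5; remove that cell from P, ejecting 9. So w(7) = 9. P is now [[1, 2, 3, 8], [5, 6]].
Step i=6: Q has 6 at row 1, column 4; remove that cell from P, ejecting 8. So w(6) = 8. P is now [[1, 2, 3], [5, 6]].
Step i=5: Q has 5 at row 2, column 2; remove 6 from row 2 of P and reverse-bump: 6 enters row 1 and ejects 3. So w(5) = 3. P is now [[1, 2, 6], [5]].
Step i=4: Q has 4 at row 2, column 1; remove 5 from row 2 of P and reverse-bump: 5 enters row 1 and ejects 2. So w(4) = 2. P is now [[1, 5, 6]].
Step i=3: Q has 3 at row 1, column 3; remove that cell from P, ejecting 6. So w(3) = 6. P is now [[1, 5]].
Step i=2: Q has 2 at row 1, column 2; remove that cell from P, ejecting 5. So w(2) = 5. P is now [[1]].
Step i=1: Q has 1 at row 1, column 1; remove that cell from P, ejecting 1. So w(1) = 1. P is now [].

So w = 1 5 6 2 3 8 9 4 7.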